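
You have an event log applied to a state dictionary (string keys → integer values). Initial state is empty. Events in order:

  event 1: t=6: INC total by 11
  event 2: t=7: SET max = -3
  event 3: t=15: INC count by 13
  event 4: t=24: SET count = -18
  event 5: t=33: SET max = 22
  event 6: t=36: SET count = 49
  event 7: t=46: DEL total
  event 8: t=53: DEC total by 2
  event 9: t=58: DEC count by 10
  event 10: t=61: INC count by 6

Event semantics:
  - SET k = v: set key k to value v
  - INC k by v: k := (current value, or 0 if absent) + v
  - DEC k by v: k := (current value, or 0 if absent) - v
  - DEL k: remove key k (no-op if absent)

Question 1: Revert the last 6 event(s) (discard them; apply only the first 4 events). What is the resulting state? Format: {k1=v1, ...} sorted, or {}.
Keep first 4 events (discard last 6):
  after event 1 (t=6: INC total by 11): {total=11}
  after event 2 (t=7: SET max = -3): {max=-3, total=11}
  after event 3 (t=15: INC count by 13): {count=13, max=-3, total=11}
  after event 4 (t=24: SET count = -18): {count=-18, max=-3, total=11}

Answer: {count=-18, max=-3, total=11}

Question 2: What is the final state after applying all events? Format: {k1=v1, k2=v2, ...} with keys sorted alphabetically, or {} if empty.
Answer: {count=45, max=22, total=-2}

Derivation:
  after event 1 (t=6: INC total by 11): {total=11}
  after event 2 (t=7: SET max = -3): {max=-3, total=11}
  after event 3 (t=15: INC count by 13): {count=13, max=-3, total=11}
  after event 4 (t=24: SET count = -18): {count=-18, max=-3, total=11}
  after event 5 (t=33: SET max = 22): {count=-18, max=22, total=11}
  after event 6 (t=36: SET count = 49): {count=49, max=22, total=11}
  after event 7 (t=46: DEL total): {count=49, max=22}
  after event 8 (t=53: DEC total by 2): {count=49, max=22, total=-2}
  after event 9 (t=58: DEC count by 10): {count=39, max=22, total=-2}
  after event 10 (t=61: INC count by 6): {count=45, max=22, total=-2}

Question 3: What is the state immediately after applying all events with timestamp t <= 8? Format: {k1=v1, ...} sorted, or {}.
Answer: {max=-3, total=11}

Derivation:
Apply events with t <= 8 (2 events):
  after event 1 (t=6: INC total by 11): {total=11}
  after event 2 (t=7: SET max = -3): {max=-3, total=11}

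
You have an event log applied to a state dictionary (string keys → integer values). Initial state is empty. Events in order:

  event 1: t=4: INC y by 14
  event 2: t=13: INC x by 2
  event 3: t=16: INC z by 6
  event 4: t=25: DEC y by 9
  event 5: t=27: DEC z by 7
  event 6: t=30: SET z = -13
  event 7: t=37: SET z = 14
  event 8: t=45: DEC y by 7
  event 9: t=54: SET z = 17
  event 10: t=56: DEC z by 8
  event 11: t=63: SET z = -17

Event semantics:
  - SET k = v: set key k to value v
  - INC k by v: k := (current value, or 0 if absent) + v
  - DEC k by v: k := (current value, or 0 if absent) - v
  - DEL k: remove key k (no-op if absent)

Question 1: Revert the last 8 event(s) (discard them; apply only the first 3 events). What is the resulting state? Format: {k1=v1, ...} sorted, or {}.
Answer: {x=2, y=14, z=6}

Derivation:
Keep first 3 events (discard last 8):
  after event 1 (t=4: INC y by 14): {y=14}
  after event 2 (t=13: INC x by 2): {x=2, y=14}
  after event 3 (t=16: INC z by 6): {x=2, y=14, z=6}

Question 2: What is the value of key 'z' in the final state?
Track key 'z' through all 11 events:
  event 1 (t=4: INC y by 14): z unchanged
  event 2 (t=13: INC x by 2): z unchanged
  event 3 (t=16: INC z by 6): z (absent) -> 6
  event 4 (t=25: DEC y by 9): z unchanged
  event 5 (t=27: DEC z by 7): z 6 -> -1
  event 6 (t=30: SET z = -13): z -1 -> -13
  event 7 (t=37: SET z = 14): z -13 -> 14
  event 8 (t=45: DEC y by 7): z unchanged
  event 9 (t=54: SET z = 17): z 14 -> 17
  event 10 (t=56: DEC z by 8): z 17 -> 9
  event 11 (t=63: SET z = -17): z 9 -> -17
Final: z = -17

Answer: -17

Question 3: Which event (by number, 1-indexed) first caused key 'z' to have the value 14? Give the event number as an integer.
Looking for first event where z becomes 14:
  event 3: z = 6
  event 4: z = 6
  event 5: z = -1
  event 6: z = -13
  event 7: z -13 -> 14  <-- first match

Answer: 7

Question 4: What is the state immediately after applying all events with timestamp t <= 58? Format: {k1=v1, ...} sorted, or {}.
Answer: {x=2, y=-2, z=9}

Derivation:
Apply events with t <= 58 (10 events):
  after event 1 (t=4: INC y by 14): {y=14}
  after event 2 (t=13: INC x by 2): {x=2, y=14}
  after event 3 (t=16: INC z by 6): {x=2, y=14, z=6}
  after event 4 (t=25: DEC y by 9): {x=2, y=5, z=6}
  after event 5 (t=27: DEC z by 7): {x=2, y=5, z=-1}
  after event 6 (t=30: SET z = -13): {x=2, y=5, z=-13}
  after event 7 (t=37: SET z = 14): {x=2, y=5, z=14}
  after event 8 (t=45: DEC y by 7): {x=2, y=-2, z=14}
  after event 9 (t=54: SET z = 17): {x=2, y=-2, z=17}
  after event 10 (t=56: DEC z by 8): {x=2, y=-2, z=9}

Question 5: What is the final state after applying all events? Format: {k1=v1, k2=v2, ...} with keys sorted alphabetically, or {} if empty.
  after event 1 (t=4: INC y by 14): {y=14}
  after event 2 (t=13: INC x by 2): {x=2, y=14}
  after event 3 (t=16: INC z by 6): {x=2, y=14, z=6}
  after event 4 (t=25: DEC y by 9): {x=2, y=5, z=6}
  after event 5 (t=27: DEC z by 7): {x=2, y=5, z=-1}
  after event 6 (t=30: SET z = -13): {x=2, y=5, z=-13}
  after event 7 (t=37: SET z = 14): {x=2, y=5, z=14}
  after event 8 (t=45: DEC y by 7): {x=2, y=-2, z=14}
  after event 9 (t=54: SET z = 17): {x=2, y=-2, z=17}
  after event 10 (t=56: DEC z by 8): {x=2, y=-2, z=9}
  after event 11 (t=63: SET z = -17): {x=2, y=-2, z=-17}

Answer: {x=2, y=-2, z=-17}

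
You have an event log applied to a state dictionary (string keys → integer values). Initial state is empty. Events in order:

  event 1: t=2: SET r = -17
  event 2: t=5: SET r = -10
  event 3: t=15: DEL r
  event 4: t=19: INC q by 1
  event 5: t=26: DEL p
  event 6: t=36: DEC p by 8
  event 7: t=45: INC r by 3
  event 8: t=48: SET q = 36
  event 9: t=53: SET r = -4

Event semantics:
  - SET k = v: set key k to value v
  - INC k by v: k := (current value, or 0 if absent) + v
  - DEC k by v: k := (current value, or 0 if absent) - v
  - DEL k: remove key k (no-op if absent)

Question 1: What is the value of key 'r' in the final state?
Track key 'r' through all 9 events:
  event 1 (t=2: SET r = -17): r (absent) -> -17
  event 2 (t=5: SET r = -10): r -17 -> -10
  event 3 (t=15: DEL r): r -10 -> (absent)
  event 4 (t=19: INC q by 1): r unchanged
  event 5 (t=26: DEL p): r unchanged
  event 6 (t=36: DEC p by 8): r unchanged
  event 7 (t=45: INC r by 3): r (absent) -> 3
  event 8 (t=48: SET q = 36): r unchanged
  event 9 (t=53: SET r = -4): r 3 -> -4
Final: r = -4

Answer: -4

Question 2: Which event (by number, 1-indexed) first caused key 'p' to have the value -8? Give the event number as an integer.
Looking for first event where p becomes -8:
  event 6: p (absent) -> -8  <-- first match

Answer: 6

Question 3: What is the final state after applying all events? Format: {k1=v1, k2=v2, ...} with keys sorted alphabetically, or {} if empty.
Answer: {p=-8, q=36, r=-4}

Derivation:
  after event 1 (t=2: SET r = -17): {r=-17}
  after event 2 (t=5: SET r = -10): {r=-10}
  after event 3 (t=15: DEL r): {}
  after event 4 (t=19: INC q by 1): {q=1}
  after event 5 (t=26: DEL p): {q=1}
  after event 6 (t=36: DEC p by 8): {p=-8, q=1}
  after event 7 (t=45: INC r by 3): {p=-8, q=1, r=3}
  after event 8 (t=48: SET q = 36): {p=-8, q=36, r=3}
  after event 9 (t=53: SET r = -4): {p=-8, q=36, r=-4}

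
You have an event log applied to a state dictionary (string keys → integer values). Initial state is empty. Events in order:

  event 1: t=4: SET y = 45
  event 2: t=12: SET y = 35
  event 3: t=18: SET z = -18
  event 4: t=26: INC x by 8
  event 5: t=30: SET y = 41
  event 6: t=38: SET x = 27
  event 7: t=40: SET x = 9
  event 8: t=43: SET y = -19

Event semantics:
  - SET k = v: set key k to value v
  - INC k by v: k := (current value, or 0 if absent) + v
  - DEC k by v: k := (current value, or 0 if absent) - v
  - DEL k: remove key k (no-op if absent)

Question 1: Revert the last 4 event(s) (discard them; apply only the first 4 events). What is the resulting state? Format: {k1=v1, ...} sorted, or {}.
Answer: {x=8, y=35, z=-18}

Derivation:
Keep first 4 events (discard last 4):
  after event 1 (t=4: SET y = 45): {y=45}
  after event 2 (t=12: SET y = 35): {y=35}
  after event 3 (t=18: SET z = -18): {y=35, z=-18}
  after event 4 (t=26: INC x by 8): {x=8, y=35, z=-18}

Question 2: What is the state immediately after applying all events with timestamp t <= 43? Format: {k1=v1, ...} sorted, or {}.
Answer: {x=9, y=-19, z=-18}

Derivation:
Apply events with t <= 43 (8 events):
  after event 1 (t=4: SET y = 45): {y=45}
  after event 2 (t=12: SET y = 35): {y=35}
  after event 3 (t=18: SET z = -18): {y=35, z=-18}
  after event 4 (t=26: INC x by 8): {x=8, y=35, z=-18}
  after event 5 (t=30: SET y = 41): {x=8, y=41, z=-18}
  after event 6 (t=38: SET x = 27): {x=27, y=41, z=-18}
  after event 7 (t=40: SET x = 9): {x=9, y=41, z=-18}
  after event 8 (t=43: SET y = -19): {x=9, y=-19, z=-18}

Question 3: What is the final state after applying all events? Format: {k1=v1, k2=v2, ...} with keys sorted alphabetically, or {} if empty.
Answer: {x=9, y=-19, z=-18}

Derivation:
  after event 1 (t=4: SET y = 45): {y=45}
  after event 2 (t=12: SET y = 35): {y=35}
  after event 3 (t=18: SET z = -18): {y=35, z=-18}
  after event 4 (t=26: INC x by 8): {x=8, y=35, z=-18}
  after event 5 (t=30: SET y = 41): {x=8, y=41, z=-18}
  after event 6 (t=38: SET x = 27): {x=27, y=41, z=-18}
  after event 7 (t=40: SET x = 9): {x=9, y=41, z=-18}
  after event 8 (t=43: SET y = -19): {x=9, y=-19, z=-18}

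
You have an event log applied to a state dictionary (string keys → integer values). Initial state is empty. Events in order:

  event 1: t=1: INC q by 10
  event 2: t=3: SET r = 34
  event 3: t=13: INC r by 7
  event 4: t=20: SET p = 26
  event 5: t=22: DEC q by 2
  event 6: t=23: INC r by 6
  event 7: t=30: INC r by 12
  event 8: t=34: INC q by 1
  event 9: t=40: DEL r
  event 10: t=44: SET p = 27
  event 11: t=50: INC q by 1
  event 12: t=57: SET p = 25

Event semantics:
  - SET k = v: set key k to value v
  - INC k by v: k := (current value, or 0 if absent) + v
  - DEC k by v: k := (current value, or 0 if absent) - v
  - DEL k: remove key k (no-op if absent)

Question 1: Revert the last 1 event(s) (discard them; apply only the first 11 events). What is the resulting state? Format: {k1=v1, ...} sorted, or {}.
Answer: {p=27, q=10}

Derivation:
Keep first 11 events (discard last 1):
  after event 1 (t=1: INC q by 10): {q=10}
  after event 2 (t=3: SET r = 34): {q=10, r=34}
  after event 3 (t=13: INC r by 7): {q=10, r=41}
  after event 4 (t=20: SET p = 26): {p=26, q=10, r=41}
  after event 5 (t=22: DEC q by 2): {p=26, q=8, r=41}
  after event 6 (t=23: INC r by 6): {p=26, q=8, r=47}
  after event 7 (t=30: INC r by 12): {p=26, q=8, r=59}
  after event 8 (t=34: INC q by 1): {p=26, q=9, r=59}
  after event 9 (t=40: DEL r): {p=26, q=9}
  after event 10 (t=44: SET p = 27): {p=27, q=9}
  after event 11 (t=50: INC q by 1): {p=27, q=10}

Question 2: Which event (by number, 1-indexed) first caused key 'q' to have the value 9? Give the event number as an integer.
Looking for first event where q becomes 9:
  event 1: q = 10
  event 2: q = 10
  event 3: q = 10
  event 4: q = 10
  event 5: q = 8
  event 6: q = 8
  event 7: q = 8
  event 8: q 8 -> 9  <-- first match

Answer: 8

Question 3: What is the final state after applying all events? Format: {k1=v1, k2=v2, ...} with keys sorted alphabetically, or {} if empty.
Answer: {p=25, q=10}

Derivation:
  after event 1 (t=1: INC q by 10): {q=10}
  after event 2 (t=3: SET r = 34): {q=10, r=34}
  after event 3 (t=13: INC r by 7): {q=10, r=41}
  after event 4 (t=20: SET p = 26): {p=26, q=10, r=41}
  after event 5 (t=22: DEC q by 2): {p=26, q=8, r=41}
  after event 6 (t=23: INC r by 6): {p=26, q=8, r=47}
  after event 7 (t=30: INC r by 12): {p=26, q=8, r=59}
  after event 8 (t=34: INC q by 1): {p=26, q=9, r=59}
  after event 9 (t=40: DEL r): {p=26, q=9}
  after event 10 (t=44: SET p = 27): {p=27, q=9}
  after event 11 (t=50: INC q by 1): {p=27, q=10}
  after event 12 (t=57: SET p = 25): {p=25, q=10}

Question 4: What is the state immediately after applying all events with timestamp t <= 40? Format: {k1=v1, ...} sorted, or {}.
Apply events with t <= 40 (9 events):
  after event 1 (t=1: INC q by 10): {q=10}
  after event 2 (t=3: SET r = 34): {q=10, r=34}
  after event 3 (t=13: INC r by 7): {q=10, r=41}
  after event 4 (t=20: SET p = 26): {p=26, q=10, r=41}
  after event 5 (t=22: DEC q by 2): {p=26, q=8, r=41}
  after event 6 (t=23: INC r by 6): {p=26, q=8, r=47}
  after event 7 (t=30: INC r by 12): {p=26, q=8, r=59}
  after event 8 (t=34: INC q by 1): {p=26, q=9, r=59}
  after event 9 (t=40: DEL r): {p=26, q=9}

Answer: {p=26, q=9}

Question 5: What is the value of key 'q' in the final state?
Answer: 10

Derivation:
Track key 'q' through all 12 events:
  event 1 (t=1: INC q by 10): q (absent) -> 10
  event 2 (t=3: SET r = 34): q unchanged
  event 3 (t=13: INC r by 7): q unchanged
  event 4 (t=20: SET p = 26): q unchanged
  event 5 (t=22: DEC q by 2): q 10 -> 8
  event 6 (t=23: INC r by 6): q unchanged
  event 7 (t=30: INC r by 12): q unchanged
  event 8 (t=34: INC q by 1): q 8 -> 9
  event 9 (t=40: DEL r): q unchanged
  event 10 (t=44: SET p = 27): q unchanged
  event 11 (t=50: INC q by 1): q 9 -> 10
  event 12 (t=57: SET p = 25): q unchanged
Final: q = 10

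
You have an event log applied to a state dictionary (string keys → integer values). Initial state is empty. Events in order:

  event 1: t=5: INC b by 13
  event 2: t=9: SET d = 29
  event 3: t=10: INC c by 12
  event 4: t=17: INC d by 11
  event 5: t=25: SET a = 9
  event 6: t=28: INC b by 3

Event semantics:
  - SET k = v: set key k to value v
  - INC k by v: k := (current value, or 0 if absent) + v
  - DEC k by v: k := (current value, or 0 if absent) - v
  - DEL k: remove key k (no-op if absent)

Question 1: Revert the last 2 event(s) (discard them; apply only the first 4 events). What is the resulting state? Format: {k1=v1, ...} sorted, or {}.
Keep first 4 events (discard last 2):
  after event 1 (t=5: INC b by 13): {b=13}
  after event 2 (t=9: SET d = 29): {b=13, d=29}
  after event 3 (t=10: INC c by 12): {b=13, c=12, d=29}
  after event 4 (t=17: INC d by 11): {b=13, c=12, d=40}

Answer: {b=13, c=12, d=40}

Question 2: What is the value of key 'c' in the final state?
Track key 'c' through all 6 events:
  event 1 (t=5: INC b by 13): c unchanged
  event 2 (t=9: SET d = 29): c unchanged
  event 3 (t=10: INC c by 12): c (absent) -> 12
  event 4 (t=17: INC d by 11): c unchanged
  event 5 (t=25: SET a = 9): c unchanged
  event 6 (t=28: INC b by 3): c unchanged
Final: c = 12

Answer: 12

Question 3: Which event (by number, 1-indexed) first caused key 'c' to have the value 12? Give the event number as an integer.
Looking for first event where c becomes 12:
  event 3: c (absent) -> 12  <-- first match

Answer: 3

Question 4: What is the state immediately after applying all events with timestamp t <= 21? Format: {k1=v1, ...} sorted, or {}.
Apply events with t <= 21 (4 events):
  after event 1 (t=5: INC b by 13): {b=13}
  after event 2 (t=9: SET d = 29): {b=13, d=29}
  after event 3 (t=10: INC c by 12): {b=13, c=12, d=29}
  after event 4 (t=17: INC d by 11): {b=13, c=12, d=40}

Answer: {b=13, c=12, d=40}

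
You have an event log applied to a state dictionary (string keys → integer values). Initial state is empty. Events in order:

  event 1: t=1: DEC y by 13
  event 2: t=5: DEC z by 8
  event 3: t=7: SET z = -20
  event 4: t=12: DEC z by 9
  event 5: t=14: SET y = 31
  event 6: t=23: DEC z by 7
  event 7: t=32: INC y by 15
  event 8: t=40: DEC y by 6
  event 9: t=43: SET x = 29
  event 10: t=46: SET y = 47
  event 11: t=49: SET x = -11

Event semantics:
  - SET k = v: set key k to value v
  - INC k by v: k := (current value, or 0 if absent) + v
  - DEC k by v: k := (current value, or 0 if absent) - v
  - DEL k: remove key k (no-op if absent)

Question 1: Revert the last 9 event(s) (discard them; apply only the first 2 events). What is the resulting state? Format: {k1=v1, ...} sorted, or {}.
Keep first 2 events (discard last 9):
  after event 1 (t=1: DEC y by 13): {y=-13}
  after event 2 (t=5: DEC z by 8): {y=-13, z=-8}

Answer: {y=-13, z=-8}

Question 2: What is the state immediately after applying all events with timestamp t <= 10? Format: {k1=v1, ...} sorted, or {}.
Apply events with t <= 10 (3 events):
  after event 1 (t=1: DEC y by 13): {y=-13}
  after event 2 (t=5: DEC z by 8): {y=-13, z=-8}
  after event 3 (t=7: SET z = -20): {y=-13, z=-20}

Answer: {y=-13, z=-20}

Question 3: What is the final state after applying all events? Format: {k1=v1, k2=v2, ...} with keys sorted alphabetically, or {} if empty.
Answer: {x=-11, y=47, z=-36}

Derivation:
  after event 1 (t=1: DEC y by 13): {y=-13}
  after event 2 (t=5: DEC z by 8): {y=-13, z=-8}
  after event 3 (t=7: SET z = -20): {y=-13, z=-20}
  after event 4 (t=12: DEC z by 9): {y=-13, z=-29}
  after event 5 (t=14: SET y = 31): {y=31, z=-29}
  after event 6 (t=23: DEC z by 7): {y=31, z=-36}
  after event 7 (t=32: INC y by 15): {y=46, z=-36}
  after event 8 (t=40: DEC y by 6): {y=40, z=-36}
  after event 9 (t=43: SET x = 29): {x=29, y=40, z=-36}
  after event 10 (t=46: SET y = 47): {x=29, y=47, z=-36}
  after event 11 (t=49: SET x = -11): {x=-11, y=47, z=-36}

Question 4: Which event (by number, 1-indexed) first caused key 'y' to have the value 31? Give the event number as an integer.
Answer: 5

Derivation:
Looking for first event where y becomes 31:
  event 1: y = -13
  event 2: y = -13
  event 3: y = -13
  event 4: y = -13
  event 5: y -13 -> 31  <-- first match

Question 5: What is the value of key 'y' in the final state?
Track key 'y' through all 11 events:
  event 1 (t=1: DEC y by 13): y (absent) -> -13
  event 2 (t=5: DEC z by 8): y unchanged
  event 3 (t=7: SET z = -20): y unchanged
  event 4 (t=12: DEC z by 9): y unchanged
  event 5 (t=14: SET y = 31): y -13 -> 31
  event 6 (t=23: DEC z by 7): y unchanged
  event 7 (t=32: INC y by 15): y 31 -> 46
  event 8 (t=40: DEC y by 6): y 46 -> 40
  event 9 (t=43: SET x = 29): y unchanged
  event 10 (t=46: SET y = 47): y 40 -> 47
  event 11 (t=49: SET x = -11): y unchanged
Final: y = 47

Answer: 47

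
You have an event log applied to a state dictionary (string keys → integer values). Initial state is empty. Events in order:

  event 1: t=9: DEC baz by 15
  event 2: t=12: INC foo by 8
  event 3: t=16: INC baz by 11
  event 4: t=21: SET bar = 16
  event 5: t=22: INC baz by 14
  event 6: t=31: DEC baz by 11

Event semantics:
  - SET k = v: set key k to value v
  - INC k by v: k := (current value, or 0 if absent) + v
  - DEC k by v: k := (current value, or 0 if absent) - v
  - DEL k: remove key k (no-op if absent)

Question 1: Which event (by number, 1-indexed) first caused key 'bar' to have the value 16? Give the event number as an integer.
Answer: 4

Derivation:
Looking for first event where bar becomes 16:
  event 4: bar (absent) -> 16  <-- first match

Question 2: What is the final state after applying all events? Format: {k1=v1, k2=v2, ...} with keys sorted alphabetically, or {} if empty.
Answer: {bar=16, baz=-1, foo=8}

Derivation:
  after event 1 (t=9: DEC baz by 15): {baz=-15}
  after event 2 (t=12: INC foo by 8): {baz=-15, foo=8}
  after event 3 (t=16: INC baz by 11): {baz=-4, foo=8}
  after event 4 (t=21: SET bar = 16): {bar=16, baz=-4, foo=8}
  after event 5 (t=22: INC baz by 14): {bar=16, baz=10, foo=8}
  after event 6 (t=31: DEC baz by 11): {bar=16, baz=-1, foo=8}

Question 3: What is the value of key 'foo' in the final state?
Answer: 8

Derivation:
Track key 'foo' through all 6 events:
  event 1 (t=9: DEC baz by 15): foo unchanged
  event 2 (t=12: INC foo by 8): foo (absent) -> 8
  event 3 (t=16: INC baz by 11): foo unchanged
  event 4 (t=21: SET bar = 16): foo unchanged
  event 5 (t=22: INC baz by 14): foo unchanged
  event 6 (t=31: DEC baz by 11): foo unchanged
Final: foo = 8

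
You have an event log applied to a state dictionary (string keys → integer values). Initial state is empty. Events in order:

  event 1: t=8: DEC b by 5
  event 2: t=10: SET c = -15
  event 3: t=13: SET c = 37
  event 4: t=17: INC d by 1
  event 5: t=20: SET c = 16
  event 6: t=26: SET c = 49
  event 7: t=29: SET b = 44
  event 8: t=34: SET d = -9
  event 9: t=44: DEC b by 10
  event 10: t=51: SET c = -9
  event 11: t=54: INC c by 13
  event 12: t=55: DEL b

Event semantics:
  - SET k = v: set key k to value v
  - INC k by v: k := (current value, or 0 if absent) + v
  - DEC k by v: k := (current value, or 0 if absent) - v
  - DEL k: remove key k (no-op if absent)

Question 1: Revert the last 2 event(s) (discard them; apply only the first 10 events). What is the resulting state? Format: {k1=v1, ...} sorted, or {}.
Keep first 10 events (discard last 2):
  after event 1 (t=8: DEC b by 5): {b=-5}
  after event 2 (t=10: SET c = -15): {b=-5, c=-15}
  after event 3 (t=13: SET c = 37): {b=-5, c=37}
  after event 4 (t=17: INC d by 1): {b=-5, c=37, d=1}
  after event 5 (t=20: SET c = 16): {b=-5, c=16, d=1}
  after event 6 (t=26: SET c = 49): {b=-5, c=49, d=1}
  after event 7 (t=29: SET b = 44): {b=44, c=49, d=1}
  after event 8 (t=34: SET d = -9): {b=44, c=49, d=-9}
  after event 9 (t=44: DEC b by 10): {b=34, c=49, d=-9}
  after event 10 (t=51: SET c = -9): {b=34, c=-9, d=-9}

Answer: {b=34, c=-9, d=-9}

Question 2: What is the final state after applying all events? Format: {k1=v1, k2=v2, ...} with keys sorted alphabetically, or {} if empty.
Answer: {c=4, d=-9}

Derivation:
  after event 1 (t=8: DEC b by 5): {b=-5}
  after event 2 (t=10: SET c = -15): {b=-5, c=-15}
  after event 3 (t=13: SET c = 37): {b=-5, c=37}
  after event 4 (t=17: INC d by 1): {b=-5, c=37, d=1}
  after event 5 (t=20: SET c = 16): {b=-5, c=16, d=1}
  after event 6 (t=26: SET c = 49): {b=-5, c=49, d=1}
  after event 7 (t=29: SET b = 44): {b=44, c=49, d=1}
  after event 8 (t=34: SET d = -9): {b=44, c=49, d=-9}
  after event 9 (t=44: DEC b by 10): {b=34, c=49, d=-9}
  after event 10 (t=51: SET c = -9): {b=34, c=-9, d=-9}
  after event 11 (t=54: INC c by 13): {b=34, c=4, d=-9}
  after event 12 (t=55: DEL b): {c=4, d=-9}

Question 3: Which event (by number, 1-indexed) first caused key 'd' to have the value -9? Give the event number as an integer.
Looking for first event where d becomes -9:
  event 4: d = 1
  event 5: d = 1
  event 6: d = 1
  event 7: d = 1
  event 8: d 1 -> -9  <-- first match

Answer: 8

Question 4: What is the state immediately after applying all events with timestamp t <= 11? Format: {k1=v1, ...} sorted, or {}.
Apply events with t <= 11 (2 events):
  after event 1 (t=8: DEC b by 5): {b=-5}
  after event 2 (t=10: SET c = -15): {b=-5, c=-15}

Answer: {b=-5, c=-15}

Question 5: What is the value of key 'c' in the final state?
Track key 'c' through all 12 events:
  event 1 (t=8: DEC b by 5): c unchanged
  event 2 (t=10: SET c = -15): c (absent) -> -15
  event 3 (t=13: SET c = 37): c -15 -> 37
  event 4 (t=17: INC d by 1): c unchanged
  event 5 (t=20: SET c = 16): c 37 -> 16
  event 6 (t=26: SET c = 49): c 16 -> 49
  event 7 (t=29: SET b = 44): c unchanged
  event 8 (t=34: SET d = -9): c unchanged
  event 9 (t=44: DEC b by 10): c unchanged
  event 10 (t=51: SET c = -9): c 49 -> -9
  event 11 (t=54: INC c by 13): c -9 -> 4
  event 12 (t=55: DEL b): c unchanged
Final: c = 4

Answer: 4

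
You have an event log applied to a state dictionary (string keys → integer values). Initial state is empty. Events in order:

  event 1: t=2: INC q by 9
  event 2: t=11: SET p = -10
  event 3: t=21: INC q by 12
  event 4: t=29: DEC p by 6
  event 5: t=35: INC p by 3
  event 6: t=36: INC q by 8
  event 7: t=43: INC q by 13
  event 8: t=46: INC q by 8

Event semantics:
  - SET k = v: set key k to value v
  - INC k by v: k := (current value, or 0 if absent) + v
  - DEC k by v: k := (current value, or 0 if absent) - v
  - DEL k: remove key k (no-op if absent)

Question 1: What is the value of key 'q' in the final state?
Answer: 50

Derivation:
Track key 'q' through all 8 events:
  event 1 (t=2: INC q by 9): q (absent) -> 9
  event 2 (t=11: SET p = -10): q unchanged
  event 3 (t=21: INC q by 12): q 9 -> 21
  event 4 (t=29: DEC p by 6): q unchanged
  event 5 (t=35: INC p by 3): q unchanged
  event 6 (t=36: INC q by 8): q 21 -> 29
  event 7 (t=43: INC q by 13): q 29 -> 42
  event 8 (t=46: INC q by 8): q 42 -> 50
Final: q = 50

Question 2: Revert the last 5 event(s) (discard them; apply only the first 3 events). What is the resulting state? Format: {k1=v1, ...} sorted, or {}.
Answer: {p=-10, q=21}

Derivation:
Keep first 3 events (discard last 5):
  after event 1 (t=2: INC q by 9): {q=9}
  after event 2 (t=11: SET p = -10): {p=-10, q=9}
  after event 3 (t=21: INC q by 12): {p=-10, q=21}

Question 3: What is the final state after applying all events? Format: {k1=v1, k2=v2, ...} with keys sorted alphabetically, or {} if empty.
  after event 1 (t=2: INC q by 9): {q=9}
  after event 2 (t=11: SET p = -10): {p=-10, q=9}
  after event 3 (t=21: INC q by 12): {p=-10, q=21}
  after event 4 (t=29: DEC p by 6): {p=-16, q=21}
  after event 5 (t=35: INC p by 3): {p=-13, q=21}
  after event 6 (t=36: INC q by 8): {p=-13, q=29}
  after event 7 (t=43: INC q by 13): {p=-13, q=42}
  after event 8 (t=46: INC q by 8): {p=-13, q=50}

Answer: {p=-13, q=50}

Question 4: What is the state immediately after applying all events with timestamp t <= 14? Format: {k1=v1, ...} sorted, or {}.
Answer: {p=-10, q=9}

Derivation:
Apply events with t <= 14 (2 events):
  after event 1 (t=2: INC q by 9): {q=9}
  after event 2 (t=11: SET p = -10): {p=-10, q=9}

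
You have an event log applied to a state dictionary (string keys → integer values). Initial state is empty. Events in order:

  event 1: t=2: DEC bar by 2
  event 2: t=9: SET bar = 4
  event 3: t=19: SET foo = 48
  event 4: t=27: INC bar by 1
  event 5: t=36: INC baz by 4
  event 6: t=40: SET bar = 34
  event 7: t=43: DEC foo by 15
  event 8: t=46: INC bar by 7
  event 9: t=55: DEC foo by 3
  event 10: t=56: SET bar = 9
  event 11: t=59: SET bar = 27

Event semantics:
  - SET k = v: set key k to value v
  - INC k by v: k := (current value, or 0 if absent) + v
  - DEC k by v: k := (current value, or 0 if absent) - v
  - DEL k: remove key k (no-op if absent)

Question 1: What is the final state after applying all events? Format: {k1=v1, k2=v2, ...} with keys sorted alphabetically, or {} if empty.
  after event 1 (t=2: DEC bar by 2): {bar=-2}
  after event 2 (t=9: SET bar = 4): {bar=4}
  after event 3 (t=19: SET foo = 48): {bar=4, foo=48}
  after event 4 (t=27: INC bar by 1): {bar=5, foo=48}
  after event 5 (t=36: INC baz by 4): {bar=5, baz=4, foo=48}
  after event 6 (t=40: SET bar = 34): {bar=34, baz=4, foo=48}
  after event 7 (t=43: DEC foo by 15): {bar=34, baz=4, foo=33}
  after event 8 (t=46: INC bar by 7): {bar=41, baz=4, foo=33}
  after event 9 (t=55: DEC foo by 3): {bar=41, baz=4, foo=30}
  after event 10 (t=56: SET bar = 9): {bar=9, baz=4, foo=30}
  after event 11 (t=59: SET bar = 27): {bar=27, baz=4, foo=30}

Answer: {bar=27, baz=4, foo=30}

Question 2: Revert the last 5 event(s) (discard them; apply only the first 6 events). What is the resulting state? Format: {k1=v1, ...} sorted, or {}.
Keep first 6 events (discard last 5):
  after event 1 (t=2: DEC bar by 2): {bar=-2}
  after event 2 (t=9: SET bar = 4): {bar=4}
  after event 3 (t=19: SET foo = 48): {bar=4, foo=48}
  after event 4 (t=27: INC bar by 1): {bar=5, foo=48}
  after event 5 (t=36: INC baz by 4): {bar=5, baz=4, foo=48}
  after event 6 (t=40: SET bar = 34): {bar=34, baz=4, foo=48}

Answer: {bar=34, baz=4, foo=48}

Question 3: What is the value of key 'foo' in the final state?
Answer: 30

Derivation:
Track key 'foo' through all 11 events:
  event 1 (t=2: DEC bar by 2): foo unchanged
  event 2 (t=9: SET bar = 4): foo unchanged
  event 3 (t=19: SET foo = 48): foo (absent) -> 48
  event 4 (t=27: INC bar by 1): foo unchanged
  event 5 (t=36: INC baz by 4): foo unchanged
  event 6 (t=40: SET bar = 34): foo unchanged
  event 7 (t=43: DEC foo by 15): foo 48 -> 33
  event 8 (t=46: INC bar by 7): foo unchanged
  event 9 (t=55: DEC foo by 3): foo 33 -> 30
  event 10 (t=56: SET bar = 9): foo unchanged
  event 11 (t=59: SET bar = 27): foo unchanged
Final: foo = 30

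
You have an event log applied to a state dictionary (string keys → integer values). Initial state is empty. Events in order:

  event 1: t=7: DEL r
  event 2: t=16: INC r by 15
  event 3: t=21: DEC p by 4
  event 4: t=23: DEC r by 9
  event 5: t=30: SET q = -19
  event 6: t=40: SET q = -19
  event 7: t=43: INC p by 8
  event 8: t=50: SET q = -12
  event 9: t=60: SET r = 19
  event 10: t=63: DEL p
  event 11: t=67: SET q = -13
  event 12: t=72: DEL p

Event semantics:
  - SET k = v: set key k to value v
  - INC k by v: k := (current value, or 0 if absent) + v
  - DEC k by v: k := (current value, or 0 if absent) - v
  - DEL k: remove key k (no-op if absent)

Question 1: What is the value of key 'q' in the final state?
Track key 'q' through all 12 events:
  event 1 (t=7: DEL r): q unchanged
  event 2 (t=16: INC r by 15): q unchanged
  event 3 (t=21: DEC p by 4): q unchanged
  event 4 (t=23: DEC r by 9): q unchanged
  event 5 (t=30: SET q = -19): q (absent) -> -19
  event 6 (t=40: SET q = -19): q -19 -> -19
  event 7 (t=43: INC p by 8): q unchanged
  event 8 (t=50: SET q = -12): q -19 -> -12
  event 9 (t=60: SET r = 19): q unchanged
  event 10 (t=63: DEL p): q unchanged
  event 11 (t=67: SET q = -13): q -12 -> -13
  event 12 (t=72: DEL p): q unchanged
Final: q = -13

Answer: -13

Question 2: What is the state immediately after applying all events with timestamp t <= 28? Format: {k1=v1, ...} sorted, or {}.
Apply events with t <= 28 (4 events):
  after event 1 (t=7: DEL r): {}
  after event 2 (t=16: INC r by 15): {r=15}
  after event 3 (t=21: DEC p by 4): {p=-4, r=15}
  after event 4 (t=23: DEC r by 9): {p=-4, r=6}

Answer: {p=-4, r=6}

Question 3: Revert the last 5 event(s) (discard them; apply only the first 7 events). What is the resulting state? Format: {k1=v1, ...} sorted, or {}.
Keep first 7 events (discard last 5):
  after event 1 (t=7: DEL r): {}
  after event 2 (t=16: INC r by 15): {r=15}
  after event 3 (t=21: DEC p by 4): {p=-4, r=15}
  after event 4 (t=23: DEC r by 9): {p=-4, r=6}
  after event 5 (t=30: SET q = -19): {p=-4, q=-19, r=6}
  after event 6 (t=40: SET q = -19): {p=-4, q=-19, r=6}
  after event 7 (t=43: INC p by 8): {p=4, q=-19, r=6}

Answer: {p=4, q=-19, r=6}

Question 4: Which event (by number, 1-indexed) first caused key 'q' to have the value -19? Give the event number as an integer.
Looking for first event where q becomes -19:
  event 5: q (absent) -> -19  <-- first match

Answer: 5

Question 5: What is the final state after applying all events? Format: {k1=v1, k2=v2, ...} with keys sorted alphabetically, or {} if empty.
Answer: {q=-13, r=19}

Derivation:
  after event 1 (t=7: DEL r): {}
  after event 2 (t=16: INC r by 15): {r=15}
  after event 3 (t=21: DEC p by 4): {p=-4, r=15}
  after event 4 (t=23: DEC r by 9): {p=-4, r=6}
  after event 5 (t=30: SET q = -19): {p=-4, q=-19, r=6}
  after event 6 (t=40: SET q = -19): {p=-4, q=-19, r=6}
  after event 7 (t=43: INC p by 8): {p=4, q=-19, r=6}
  after event 8 (t=50: SET q = -12): {p=4, q=-12, r=6}
  after event 9 (t=60: SET r = 19): {p=4, q=-12, r=19}
  after event 10 (t=63: DEL p): {q=-12, r=19}
  after event 11 (t=67: SET q = -13): {q=-13, r=19}
  after event 12 (t=72: DEL p): {q=-13, r=19}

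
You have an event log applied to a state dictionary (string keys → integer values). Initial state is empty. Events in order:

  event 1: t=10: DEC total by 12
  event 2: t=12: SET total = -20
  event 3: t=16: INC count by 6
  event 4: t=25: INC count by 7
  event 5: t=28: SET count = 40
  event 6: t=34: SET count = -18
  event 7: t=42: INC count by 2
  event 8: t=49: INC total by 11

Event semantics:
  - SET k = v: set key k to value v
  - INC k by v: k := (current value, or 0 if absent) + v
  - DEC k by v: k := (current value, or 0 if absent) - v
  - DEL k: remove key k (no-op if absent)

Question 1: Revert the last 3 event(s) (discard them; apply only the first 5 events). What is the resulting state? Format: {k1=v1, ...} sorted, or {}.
Keep first 5 events (discard last 3):
  after event 1 (t=10: DEC total by 12): {total=-12}
  after event 2 (t=12: SET total = -20): {total=-20}
  after event 3 (t=16: INC count by 6): {count=6, total=-20}
  after event 4 (t=25: INC count by 7): {count=13, total=-20}
  after event 5 (t=28: SET count = 40): {count=40, total=-20}

Answer: {count=40, total=-20}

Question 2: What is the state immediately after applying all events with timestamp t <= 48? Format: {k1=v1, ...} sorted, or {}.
Answer: {count=-16, total=-20}

Derivation:
Apply events with t <= 48 (7 events):
  after event 1 (t=10: DEC total by 12): {total=-12}
  after event 2 (t=12: SET total = -20): {total=-20}
  after event 3 (t=16: INC count by 6): {count=6, total=-20}
  after event 4 (t=25: INC count by 7): {count=13, total=-20}
  after event 5 (t=28: SET count = 40): {count=40, total=-20}
  after event 6 (t=34: SET count = -18): {count=-18, total=-20}
  after event 7 (t=42: INC count by 2): {count=-16, total=-20}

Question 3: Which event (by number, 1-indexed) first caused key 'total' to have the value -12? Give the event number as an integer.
Looking for first event where total becomes -12:
  event 1: total (absent) -> -12  <-- first match

Answer: 1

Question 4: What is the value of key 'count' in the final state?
Track key 'count' through all 8 events:
  event 1 (t=10: DEC total by 12): count unchanged
  event 2 (t=12: SET total = -20): count unchanged
  event 3 (t=16: INC count by 6): count (absent) -> 6
  event 4 (t=25: INC count by 7): count 6 -> 13
  event 5 (t=28: SET count = 40): count 13 -> 40
  event 6 (t=34: SET count = -18): count 40 -> -18
  event 7 (t=42: INC count by 2): count -18 -> -16
  event 8 (t=49: INC total by 11): count unchanged
Final: count = -16

Answer: -16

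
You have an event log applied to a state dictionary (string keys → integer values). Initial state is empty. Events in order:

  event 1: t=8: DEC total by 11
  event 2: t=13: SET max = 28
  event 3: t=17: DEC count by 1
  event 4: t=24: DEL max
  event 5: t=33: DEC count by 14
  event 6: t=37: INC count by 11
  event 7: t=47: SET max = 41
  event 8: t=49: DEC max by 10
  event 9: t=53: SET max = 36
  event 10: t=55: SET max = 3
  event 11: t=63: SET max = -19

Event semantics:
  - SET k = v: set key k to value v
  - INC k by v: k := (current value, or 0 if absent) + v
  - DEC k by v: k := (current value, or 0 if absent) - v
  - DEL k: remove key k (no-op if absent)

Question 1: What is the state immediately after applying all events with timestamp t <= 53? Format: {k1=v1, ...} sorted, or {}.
Answer: {count=-4, max=36, total=-11}

Derivation:
Apply events with t <= 53 (9 events):
  after event 1 (t=8: DEC total by 11): {total=-11}
  after event 2 (t=13: SET max = 28): {max=28, total=-11}
  after event 3 (t=17: DEC count by 1): {count=-1, max=28, total=-11}
  after event 4 (t=24: DEL max): {count=-1, total=-11}
  after event 5 (t=33: DEC count by 14): {count=-15, total=-11}
  after event 6 (t=37: INC count by 11): {count=-4, total=-11}
  after event 7 (t=47: SET max = 41): {count=-4, max=41, total=-11}
  after event 8 (t=49: DEC max by 10): {count=-4, max=31, total=-11}
  after event 9 (t=53: SET max = 36): {count=-4, max=36, total=-11}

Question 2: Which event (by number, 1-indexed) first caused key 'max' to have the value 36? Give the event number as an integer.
Answer: 9

Derivation:
Looking for first event where max becomes 36:
  event 2: max = 28
  event 3: max = 28
  event 4: max = (absent)
  event 7: max = 41
  event 8: max = 31
  event 9: max 31 -> 36  <-- first match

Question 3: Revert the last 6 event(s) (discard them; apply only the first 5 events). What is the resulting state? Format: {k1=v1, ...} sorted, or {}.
Keep first 5 events (discard last 6):
  after event 1 (t=8: DEC total by 11): {total=-11}
  after event 2 (t=13: SET max = 28): {max=28, total=-11}
  after event 3 (t=17: DEC count by 1): {count=-1, max=28, total=-11}
  after event 4 (t=24: DEL max): {count=-1, total=-11}
  after event 5 (t=33: DEC count by 14): {count=-15, total=-11}

Answer: {count=-15, total=-11}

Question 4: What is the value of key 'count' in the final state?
Track key 'count' through all 11 events:
  event 1 (t=8: DEC total by 11): count unchanged
  event 2 (t=13: SET max = 28): count unchanged
  event 3 (t=17: DEC count by 1): count (absent) -> -1
  event 4 (t=24: DEL max): count unchanged
  event 5 (t=33: DEC count by 14): count -1 -> -15
  event 6 (t=37: INC count by 11): count -15 -> -4
  event 7 (t=47: SET max = 41): count unchanged
  event 8 (t=49: DEC max by 10): count unchanged
  event 9 (t=53: SET max = 36): count unchanged
  event 10 (t=55: SET max = 3): count unchanged
  event 11 (t=63: SET max = -19): count unchanged
Final: count = -4

Answer: -4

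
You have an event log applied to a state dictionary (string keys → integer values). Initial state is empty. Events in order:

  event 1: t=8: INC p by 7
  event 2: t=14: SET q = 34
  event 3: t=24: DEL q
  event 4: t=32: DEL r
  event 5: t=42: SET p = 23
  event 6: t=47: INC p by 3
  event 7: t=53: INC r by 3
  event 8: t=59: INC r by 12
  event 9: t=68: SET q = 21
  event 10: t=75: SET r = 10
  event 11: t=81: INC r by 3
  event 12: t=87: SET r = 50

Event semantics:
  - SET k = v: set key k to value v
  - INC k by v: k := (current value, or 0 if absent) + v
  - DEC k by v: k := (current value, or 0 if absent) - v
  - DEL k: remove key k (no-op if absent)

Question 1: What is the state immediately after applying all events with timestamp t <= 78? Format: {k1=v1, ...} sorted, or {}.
Apply events with t <= 78 (10 events):
  after event 1 (t=8: INC p by 7): {p=7}
  after event 2 (t=14: SET q = 34): {p=7, q=34}
  after event 3 (t=24: DEL q): {p=7}
  after event 4 (t=32: DEL r): {p=7}
  after event 5 (t=42: SET p = 23): {p=23}
  after event 6 (t=47: INC p by 3): {p=26}
  after event 7 (t=53: INC r by 3): {p=26, r=3}
  after event 8 (t=59: INC r by 12): {p=26, r=15}
  after event 9 (t=68: SET q = 21): {p=26, q=21, r=15}
  after event 10 (t=75: SET r = 10): {p=26, q=21, r=10}

Answer: {p=26, q=21, r=10}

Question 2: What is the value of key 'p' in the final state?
Answer: 26

Derivation:
Track key 'p' through all 12 events:
  event 1 (t=8: INC p by 7): p (absent) -> 7
  event 2 (t=14: SET q = 34): p unchanged
  event 3 (t=24: DEL q): p unchanged
  event 4 (t=32: DEL r): p unchanged
  event 5 (t=42: SET p = 23): p 7 -> 23
  event 6 (t=47: INC p by 3): p 23 -> 26
  event 7 (t=53: INC r by 3): p unchanged
  event 8 (t=59: INC r by 12): p unchanged
  event 9 (t=68: SET q = 21): p unchanged
  event 10 (t=75: SET r = 10): p unchanged
  event 11 (t=81: INC r by 3): p unchanged
  event 12 (t=87: SET r = 50): p unchanged
Final: p = 26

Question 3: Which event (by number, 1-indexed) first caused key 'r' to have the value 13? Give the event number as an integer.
Looking for first event where r becomes 13:
  event 7: r = 3
  event 8: r = 15
  event 9: r = 15
  event 10: r = 10
  event 11: r 10 -> 13  <-- first match

Answer: 11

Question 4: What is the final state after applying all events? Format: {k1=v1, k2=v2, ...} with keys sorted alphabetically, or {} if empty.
Answer: {p=26, q=21, r=50}

Derivation:
  after event 1 (t=8: INC p by 7): {p=7}
  after event 2 (t=14: SET q = 34): {p=7, q=34}
  after event 3 (t=24: DEL q): {p=7}
  after event 4 (t=32: DEL r): {p=7}
  after event 5 (t=42: SET p = 23): {p=23}
  after event 6 (t=47: INC p by 3): {p=26}
  after event 7 (t=53: INC r by 3): {p=26, r=3}
  after event 8 (t=59: INC r by 12): {p=26, r=15}
  after event 9 (t=68: SET q = 21): {p=26, q=21, r=15}
  after event 10 (t=75: SET r = 10): {p=26, q=21, r=10}
  after event 11 (t=81: INC r by 3): {p=26, q=21, r=13}
  after event 12 (t=87: SET r = 50): {p=26, q=21, r=50}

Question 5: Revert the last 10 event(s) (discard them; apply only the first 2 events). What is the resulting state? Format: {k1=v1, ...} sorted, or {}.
Answer: {p=7, q=34}

Derivation:
Keep first 2 events (discard last 10):
  after event 1 (t=8: INC p by 7): {p=7}
  after event 2 (t=14: SET q = 34): {p=7, q=34}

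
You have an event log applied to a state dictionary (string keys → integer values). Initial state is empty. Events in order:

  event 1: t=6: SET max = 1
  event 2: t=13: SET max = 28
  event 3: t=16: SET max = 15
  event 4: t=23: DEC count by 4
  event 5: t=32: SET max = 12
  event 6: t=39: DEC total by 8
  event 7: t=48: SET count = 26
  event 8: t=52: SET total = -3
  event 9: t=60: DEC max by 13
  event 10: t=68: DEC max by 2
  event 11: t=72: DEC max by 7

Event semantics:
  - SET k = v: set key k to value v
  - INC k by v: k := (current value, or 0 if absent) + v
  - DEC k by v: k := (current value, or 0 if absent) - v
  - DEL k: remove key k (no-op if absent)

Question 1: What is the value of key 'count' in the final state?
Answer: 26

Derivation:
Track key 'count' through all 11 events:
  event 1 (t=6: SET max = 1): count unchanged
  event 2 (t=13: SET max = 28): count unchanged
  event 3 (t=16: SET max = 15): count unchanged
  event 4 (t=23: DEC count by 4): count (absent) -> -4
  event 5 (t=32: SET max = 12): count unchanged
  event 6 (t=39: DEC total by 8): count unchanged
  event 7 (t=48: SET count = 26): count -4 -> 26
  event 8 (t=52: SET total = -3): count unchanged
  event 9 (t=60: DEC max by 13): count unchanged
  event 10 (t=68: DEC max by 2): count unchanged
  event 11 (t=72: DEC max by 7): count unchanged
Final: count = 26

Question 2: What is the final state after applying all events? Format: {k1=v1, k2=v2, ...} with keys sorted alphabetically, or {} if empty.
  after event 1 (t=6: SET max = 1): {max=1}
  after event 2 (t=13: SET max = 28): {max=28}
  after event 3 (t=16: SET max = 15): {max=15}
  after event 4 (t=23: DEC count by 4): {count=-4, max=15}
  after event 5 (t=32: SET max = 12): {count=-4, max=12}
  after event 6 (t=39: DEC total by 8): {count=-4, max=12, total=-8}
  after event 7 (t=48: SET count = 26): {count=26, max=12, total=-8}
  after event 8 (t=52: SET total = -3): {count=26, max=12, total=-3}
  after event 9 (t=60: DEC max by 13): {count=26, max=-1, total=-3}
  after event 10 (t=68: DEC max by 2): {count=26, max=-3, total=-3}
  after event 11 (t=72: DEC max by 7): {count=26, max=-10, total=-3}

Answer: {count=26, max=-10, total=-3}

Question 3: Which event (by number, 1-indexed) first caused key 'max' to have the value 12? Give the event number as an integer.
Answer: 5

Derivation:
Looking for first event where max becomes 12:
  event 1: max = 1
  event 2: max = 28
  event 3: max = 15
  event 4: max = 15
  event 5: max 15 -> 12  <-- first match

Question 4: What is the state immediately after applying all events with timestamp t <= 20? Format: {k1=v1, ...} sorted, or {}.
Answer: {max=15}

Derivation:
Apply events with t <= 20 (3 events):
  after event 1 (t=6: SET max = 1): {max=1}
  after event 2 (t=13: SET max = 28): {max=28}
  after event 3 (t=16: SET max = 15): {max=15}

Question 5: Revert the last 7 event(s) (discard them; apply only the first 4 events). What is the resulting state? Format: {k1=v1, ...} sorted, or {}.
Answer: {count=-4, max=15}

Derivation:
Keep first 4 events (discard last 7):
  after event 1 (t=6: SET max = 1): {max=1}
  after event 2 (t=13: SET max = 28): {max=28}
  after event 3 (t=16: SET max = 15): {max=15}
  after event 4 (t=23: DEC count by 4): {count=-4, max=15}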